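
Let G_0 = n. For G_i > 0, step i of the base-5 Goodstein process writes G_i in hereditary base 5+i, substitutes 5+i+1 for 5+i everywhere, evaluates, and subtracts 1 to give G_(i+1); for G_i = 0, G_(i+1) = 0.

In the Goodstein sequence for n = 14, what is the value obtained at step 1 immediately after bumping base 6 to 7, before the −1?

17

(0) 14|_5 = 2·5 + 4 ↦ 2·6 + 4|_6 = 16 ⇒ 15
(1) 15|_6 = 2·6 + 3 ↦ 2·7 + 3|_7 = 17 ⇒ 16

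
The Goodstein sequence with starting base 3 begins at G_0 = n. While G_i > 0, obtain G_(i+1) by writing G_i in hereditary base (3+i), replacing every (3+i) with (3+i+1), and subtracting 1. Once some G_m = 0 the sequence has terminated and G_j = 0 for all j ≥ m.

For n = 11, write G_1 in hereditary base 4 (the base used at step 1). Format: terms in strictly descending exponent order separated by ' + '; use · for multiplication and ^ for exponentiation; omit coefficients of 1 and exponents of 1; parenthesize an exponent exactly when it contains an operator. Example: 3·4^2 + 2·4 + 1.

(0) 11|_3 = 3^2 + 2 ↦ 4^2 + 2|_4 = 18 ⇒ 17
(1) 17|_4 = 4^2 + 1 ↦ 5^2 + 1|_5 = 26 ⇒ 25

4^2 + 1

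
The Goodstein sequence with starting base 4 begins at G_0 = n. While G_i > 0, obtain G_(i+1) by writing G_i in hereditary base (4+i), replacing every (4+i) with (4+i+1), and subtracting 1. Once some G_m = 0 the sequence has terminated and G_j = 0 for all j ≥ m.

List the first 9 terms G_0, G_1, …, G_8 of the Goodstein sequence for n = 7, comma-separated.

i=0: 7 = 4 + 3 (b=4); 4→5: 5 + 3 = 8; 8−1 = 7
i=1: 7 = 5 + 2 (b=5); 5→6: 6 + 2 = 8; 8−1 = 7
i=2: 7 = 6 + 1 (b=6); 6→7: 7 + 1 = 8; 8−1 = 7
i=3: 7 = 7 (b=7); 7→8: 8 = 8; 8−1 = 7
i=4: 7 = 7 (b=8); 8→9: 7 = 7; 7−1 = 6
i=5: 6 = 6 (b=9); 9→10: 6 = 6; 6−1 = 5
i=6: 5 = 5 (b=10); 10→11: 5 = 5; 5−1 = 4
i=7: 4 = 4 (b=11); 11→12: 4 = 4; 4−1 = 3

7, 7, 7, 7, 7, 6, 5, 4, 3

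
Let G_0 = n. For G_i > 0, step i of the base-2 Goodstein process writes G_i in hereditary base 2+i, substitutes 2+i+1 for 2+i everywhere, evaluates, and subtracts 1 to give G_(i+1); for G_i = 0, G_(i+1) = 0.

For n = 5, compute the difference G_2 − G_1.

228

G_0 = 5. HB_2(5) = 2^2 + 1. Bump = 28. G_1 = 27.
G_1 = 27. HB_3(27) = 3^3. Bump = 256. G_2 = 255.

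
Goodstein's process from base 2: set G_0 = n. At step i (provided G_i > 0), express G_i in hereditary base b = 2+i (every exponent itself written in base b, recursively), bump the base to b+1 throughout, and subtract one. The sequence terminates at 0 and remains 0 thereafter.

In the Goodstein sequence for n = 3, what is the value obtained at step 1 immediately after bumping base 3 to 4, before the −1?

4

G_0=3  [base 2] 2 + 1  →[2↦3]→  3 + 1 = 4  −1 ⇒ G_1=3
G_1=3  [base 3] 3  →[3↦4]→  4 = 4  −1 ⇒ G_2=3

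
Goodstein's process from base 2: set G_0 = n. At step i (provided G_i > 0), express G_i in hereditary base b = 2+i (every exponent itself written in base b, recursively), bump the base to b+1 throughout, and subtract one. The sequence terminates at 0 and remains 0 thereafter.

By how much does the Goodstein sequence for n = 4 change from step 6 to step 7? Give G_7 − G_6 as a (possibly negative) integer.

4 —HB2→ 2^2 —bump→ 3^3 = 27 —(−1)→ 26
26 —HB3→ 2·3^2 + 2·3 + 2 —bump→ 2·4^2 + 2·4 + 2 = 42 —(−1)→ 41
41 —HB4→ 2·4^2 + 2·4 + 1 —bump→ 2·5^2 + 2·5 + 1 = 61 —(−1)→ 60
60 —HB5→ 2·5^2 + 2·5 —bump→ 2·6^2 + 2·6 = 84 —(−1)→ 83
83 —HB6→ 2·6^2 + 6 + 5 —bump→ 2·7^2 + 7 + 5 = 110 —(−1)→ 109
109 —HB7→ 2·7^2 + 7 + 4 —bump→ 2·8^2 + 8 + 4 = 140 —(−1)→ 139
139 —HB8→ 2·8^2 + 8 + 3 —bump→ 2·9^2 + 9 + 3 = 174 —(−1)→ 173

34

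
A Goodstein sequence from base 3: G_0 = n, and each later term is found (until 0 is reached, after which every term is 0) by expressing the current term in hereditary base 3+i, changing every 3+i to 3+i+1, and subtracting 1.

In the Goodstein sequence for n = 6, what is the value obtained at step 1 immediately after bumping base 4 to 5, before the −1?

8

G_0=6  [base 3] 2·3  →[3↦4]→  2·4 = 8  −1 ⇒ G_1=7
G_1=7  [base 4] 4 + 3  →[4↦5]→  5 + 3 = 8  −1 ⇒ G_2=7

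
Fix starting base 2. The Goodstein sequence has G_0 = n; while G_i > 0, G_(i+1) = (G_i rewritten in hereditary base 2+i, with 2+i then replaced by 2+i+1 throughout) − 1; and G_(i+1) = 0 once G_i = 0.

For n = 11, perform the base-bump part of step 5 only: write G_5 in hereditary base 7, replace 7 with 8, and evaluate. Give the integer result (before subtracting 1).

134217728

G_0 = 11. HB_2(11) = 2^(2 + 1) + 2 + 1. Bump = 85. G_1 = 84.
G_1 = 84. HB_3(84) = 3^(3 + 1) + 3. Bump = 1028. G_2 = 1027.
G_2 = 1027. HB_4(1027) = 4^(4 + 1) + 3. Bump = 15628. G_3 = 15627.
G_3 = 15627. HB_5(15627) = 5^(5 + 1) + 2. Bump = 279938. G_4 = 279937.
G_4 = 279937. HB_6(279937) = 6^(6 + 1) + 1. Bump = 5764802. G_5 = 5764801.
G_5 = 5764801. HB_7(5764801) = 7^(7 + 1). Bump = 134217728. G_6 = 134217727.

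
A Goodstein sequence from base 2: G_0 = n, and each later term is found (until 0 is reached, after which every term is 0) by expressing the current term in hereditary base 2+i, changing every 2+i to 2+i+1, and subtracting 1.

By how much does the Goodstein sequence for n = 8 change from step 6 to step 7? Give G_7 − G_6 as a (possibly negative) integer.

741286580

(0) 8|_2 = 2^(2 + 1) ↦ 3^(3 + 1)|_3 = 81 ⇒ 80
(1) 80|_3 = 2·3^3 + 2·3^2 + 2·3 + 2 ↦ 2·4^4 + 2·4^2 + 2·4 + 2|_4 = 554 ⇒ 553
(2) 553|_4 = 2·4^4 + 2·4^2 + 2·4 + 1 ↦ 2·5^5 + 2·5^2 + 2·5 + 1|_5 = 6311 ⇒ 6310
(3) 6310|_5 = 2·5^5 + 2·5^2 + 2·5 ↦ 2·6^6 + 2·6^2 + 2·6|_6 = 93396 ⇒ 93395
(4) 93395|_6 = 2·6^6 + 2·6^2 + 6 + 5 ↦ 2·7^7 + 2·7^2 + 7 + 5|_7 = 1647196 ⇒ 1647195
(5) 1647195|_7 = 2·7^7 + 2·7^2 + 7 + 4 ↦ 2·8^8 + 2·8^2 + 8 + 4|_8 = 33554572 ⇒ 33554571
(6) 33554571|_8 = 2·8^8 + 2·8^2 + 8 + 3 ↦ 2·9^9 + 2·9^2 + 9 + 3|_9 = 774841152 ⇒ 774841151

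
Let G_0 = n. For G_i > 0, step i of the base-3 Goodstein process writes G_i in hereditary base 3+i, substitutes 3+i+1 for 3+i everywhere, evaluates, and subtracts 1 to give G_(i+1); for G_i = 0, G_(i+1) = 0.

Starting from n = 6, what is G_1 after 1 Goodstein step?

7

base 3: 6 = 2·3; at 4: 2·4 = 8; next = 7
base 4: 7 = 4 + 3; at 5: 5 + 3 = 8; next = 7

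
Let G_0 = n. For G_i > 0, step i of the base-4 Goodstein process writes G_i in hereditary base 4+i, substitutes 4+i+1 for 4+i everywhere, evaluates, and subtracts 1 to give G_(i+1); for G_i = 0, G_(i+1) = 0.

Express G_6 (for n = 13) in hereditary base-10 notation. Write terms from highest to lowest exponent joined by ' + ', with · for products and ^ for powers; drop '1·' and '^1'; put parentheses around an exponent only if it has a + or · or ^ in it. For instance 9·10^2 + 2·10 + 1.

base 4: 13 = 3·4 + 1; at 5: 3·5 + 1 = 16; next = 15
base 5: 15 = 3·5; at 6: 3·6 = 18; next = 17
base 6: 17 = 2·6 + 5; at 7: 2·7 + 5 = 19; next = 18
base 7: 18 = 2·7 + 4; at 8: 2·8 + 4 = 20; next = 19
base 8: 19 = 2·8 + 3; at 9: 2·9 + 3 = 21; next = 20
base 9: 20 = 2·9 + 2; at 10: 2·10 + 2 = 22; next = 21
base 10: 21 = 2·10 + 1; at 11: 2·11 + 1 = 23; next = 22

2·10 + 1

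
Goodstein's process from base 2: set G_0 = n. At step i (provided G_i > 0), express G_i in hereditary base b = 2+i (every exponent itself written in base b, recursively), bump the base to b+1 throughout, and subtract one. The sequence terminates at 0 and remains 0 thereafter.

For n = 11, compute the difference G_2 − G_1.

943

G_0=11  [base 2] 2^(2 + 1) + 2 + 1  →[2↦3]→  3^(3 + 1) + 3 + 1 = 85  −1 ⇒ G_1=84
G_1=84  [base 3] 3^(3 + 1) + 3  →[3↦4]→  4^(4 + 1) + 4 = 1028  −1 ⇒ G_2=1027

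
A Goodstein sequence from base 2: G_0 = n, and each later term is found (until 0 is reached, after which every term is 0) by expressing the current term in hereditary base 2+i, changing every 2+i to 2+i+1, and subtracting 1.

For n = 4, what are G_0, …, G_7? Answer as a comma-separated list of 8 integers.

4, 26, 41, 60, 83, 109, 139, 173

(0) 4|_2 = 2^2 ↦ 3^3|_3 = 27 ⇒ 26
(1) 26|_3 = 2·3^2 + 2·3 + 2 ↦ 2·4^2 + 2·4 + 2|_4 = 42 ⇒ 41
(2) 41|_4 = 2·4^2 + 2·4 + 1 ↦ 2·5^2 + 2·5 + 1|_5 = 61 ⇒ 60
(3) 60|_5 = 2·5^2 + 2·5 ↦ 2·6^2 + 2·6|_6 = 84 ⇒ 83
(4) 83|_6 = 2·6^2 + 6 + 5 ↦ 2·7^2 + 7 + 5|_7 = 110 ⇒ 109
(5) 109|_7 = 2·7^2 + 7 + 4 ↦ 2·8^2 + 8 + 4|_8 = 140 ⇒ 139
(6) 139|_8 = 2·8^2 + 8 + 3 ↦ 2·9^2 + 9 + 3|_9 = 174 ⇒ 173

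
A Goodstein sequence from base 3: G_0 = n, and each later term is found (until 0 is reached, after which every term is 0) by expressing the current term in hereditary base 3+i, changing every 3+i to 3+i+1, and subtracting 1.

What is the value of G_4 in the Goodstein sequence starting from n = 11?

G_0=11  [base 3] 3^2 + 2  →[3↦4]→  4^2 + 2 = 18  −1 ⇒ G_1=17
G_1=17  [base 4] 4^2 + 1  →[4↦5]→  5^2 + 1 = 26  −1 ⇒ G_2=25
G_2=25  [base 5] 5^2  →[5↦6]→  6^2 = 36  −1 ⇒ G_3=35
G_3=35  [base 6] 5·6 + 5  →[6↦7]→  5·7 + 5 = 40  −1 ⇒ G_4=39
G_4=39  [base 7] 5·7 + 4  →[7↦8]→  5·8 + 4 = 44  −1 ⇒ G_5=43

39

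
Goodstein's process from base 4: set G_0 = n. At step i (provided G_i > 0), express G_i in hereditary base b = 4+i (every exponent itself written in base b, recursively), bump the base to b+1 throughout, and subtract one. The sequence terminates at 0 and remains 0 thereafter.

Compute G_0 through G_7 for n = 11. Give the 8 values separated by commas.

i=0: 11 = 2·4 + 3 (b=4); 4→5: 2·5 + 3 = 13; 13−1 = 12
i=1: 12 = 2·5 + 2 (b=5); 5→6: 2·6 + 2 = 14; 14−1 = 13
i=2: 13 = 2·6 + 1 (b=6); 6→7: 2·7 + 1 = 15; 15−1 = 14
i=3: 14 = 2·7 (b=7); 7→8: 2·8 = 16; 16−1 = 15
i=4: 15 = 8 + 7 (b=8); 8→9: 9 + 7 = 16; 16−1 = 15
i=5: 15 = 9 + 6 (b=9); 9→10: 10 + 6 = 16; 16−1 = 15
i=6: 15 = 10 + 5 (b=10); 10→11: 11 + 5 = 16; 16−1 = 15

11, 12, 13, 14, 15, 15, 15, 15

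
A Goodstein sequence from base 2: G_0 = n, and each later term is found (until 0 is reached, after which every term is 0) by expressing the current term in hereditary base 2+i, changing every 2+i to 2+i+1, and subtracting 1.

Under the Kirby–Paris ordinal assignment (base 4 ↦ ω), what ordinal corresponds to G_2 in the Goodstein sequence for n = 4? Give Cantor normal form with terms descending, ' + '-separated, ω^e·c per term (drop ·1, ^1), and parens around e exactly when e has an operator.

ω^2·2 + ω·2 + 1

(0) 4|_2 = 2^2 ↦ 3^3|_3 = 27 ⇒ 26
(1) 26|_3 = 2·3^2 + 2·3 + 2 ↦ 2·4^2 + 2·4 + 2|_4 = 42 ⇒ 41
(2) 41|_4 = 2·4^2 + 2·4 + 1 ↦ 2·5^2 + 2·5 + 1|_5 = 61 ⇒ 60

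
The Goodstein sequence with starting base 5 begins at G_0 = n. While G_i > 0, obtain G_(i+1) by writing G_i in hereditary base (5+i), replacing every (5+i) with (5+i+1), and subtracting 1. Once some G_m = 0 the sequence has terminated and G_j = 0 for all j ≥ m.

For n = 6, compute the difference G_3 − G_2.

-1

base 5: 6 = 5 + 1; at 6: 6 + 1 = 7; next = 6
base 6: 6 = 6; at 7: 7 = 7; next = 6
base 7: 6 = 6; at 8: 6 = 6; next = 5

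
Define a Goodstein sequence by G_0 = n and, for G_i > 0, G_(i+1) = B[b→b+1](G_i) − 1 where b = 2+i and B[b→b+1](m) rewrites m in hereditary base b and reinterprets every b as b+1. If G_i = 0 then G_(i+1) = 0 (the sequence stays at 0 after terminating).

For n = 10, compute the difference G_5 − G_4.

3935819

(0) 10|_2 = 2^(2 + 1) + 2 ↦ 3^(3 + 1) + 3|_3 = 84 ⇒ 83
(1) 83|_3 = 3^(3 + 1) + 2 ↦ 4^(4 + 1) + 2|_4 = 1026 ⇒ 1025
(2) 1025|_4 = 4^(4 + 1) + 1 ↦ 5^(5 + 1) + 1|_5 = 15626 ⇒ 15625
(3) 15625|_5 = 5^(5 + 1) ↦ 6^(6 + 1)|_6 = 279936 ⇒ 279935
(4) 279935|_6 = 5·6^6 + 5·6^5 + 5·6^4 + 5·6^3 + 5·6^2 + 5·6 + 5 ↦ 5·7^7 + 5·7^5 + 5·7^4 + 5·7^3 + 5·7^2 + 5·7 + 5|_7 = 4215755 ⇒ 4215754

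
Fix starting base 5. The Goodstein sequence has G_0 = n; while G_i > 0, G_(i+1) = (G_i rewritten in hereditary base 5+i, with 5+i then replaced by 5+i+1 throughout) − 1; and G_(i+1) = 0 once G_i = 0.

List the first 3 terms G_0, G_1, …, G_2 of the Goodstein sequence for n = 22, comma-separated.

i=0: 22 = 4·5 + 2 (b=5); 5→6: 4·6 + 2 = 26; 26−1 = 25
i=1: 25 = 4·6 + 1 (b=6); 6→7: 4·7 + 1 = 29; 29−1 = 28

22, 25, 28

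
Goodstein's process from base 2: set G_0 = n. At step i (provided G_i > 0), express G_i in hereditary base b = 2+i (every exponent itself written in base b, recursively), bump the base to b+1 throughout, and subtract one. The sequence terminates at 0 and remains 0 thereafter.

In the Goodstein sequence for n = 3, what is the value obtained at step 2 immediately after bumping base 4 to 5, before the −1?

3

G_0=3  [base 2] 2 + 1  →[2↦3]→  3 + 1 = 4  −1 ⇒ G_1=3
G_1=3  [base 3] 3  →[3↦4]→  4 = 4  −1 ⇒ G_2=3
G_2=3  [base 4] 3  →[4↦5]→  3 = 3  −1 ⇒ G_3=2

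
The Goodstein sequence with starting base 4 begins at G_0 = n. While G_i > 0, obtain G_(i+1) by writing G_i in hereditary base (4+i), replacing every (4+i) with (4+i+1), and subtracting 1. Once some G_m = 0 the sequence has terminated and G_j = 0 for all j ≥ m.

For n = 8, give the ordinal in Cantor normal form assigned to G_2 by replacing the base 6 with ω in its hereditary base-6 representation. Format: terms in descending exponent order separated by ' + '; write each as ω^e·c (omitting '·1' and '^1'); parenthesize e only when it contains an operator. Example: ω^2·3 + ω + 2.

ω + 3

i=0: 8 = 2·4 (b=4); 4→5: 2·5 = 10; 10−1 = 9
i=1: 9 = 5 + 4 (b=5); 5→6: 6 + 4 = 10; 10−1 = 9
i=2: 9 = 6 + 3 (b=6); 6→7: 7 + 3 = 10; 10−1 = 9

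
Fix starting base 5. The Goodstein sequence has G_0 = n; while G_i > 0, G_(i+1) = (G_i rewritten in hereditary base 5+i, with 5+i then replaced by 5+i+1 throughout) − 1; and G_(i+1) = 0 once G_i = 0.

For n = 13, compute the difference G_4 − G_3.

step 0: 13 = 2·5 + 3; sub 6 for 5: 2·6 + 3; = 15; G_1 = 15−1 = 14
step 1: 14 = 2·6 + 2; sub 7 for 6: 2·7 + 2; = 16; G_2 = 16−1 = 15
step 2: 15 = 2·7 + 1; sub 8 for 7: 2·8 + 1; = 17; G_3 = 17−1 = 16
step 3: 16 = 2·8; sub 9 for 8: 2·9; = 18; G_4 = 18−1 = 17

1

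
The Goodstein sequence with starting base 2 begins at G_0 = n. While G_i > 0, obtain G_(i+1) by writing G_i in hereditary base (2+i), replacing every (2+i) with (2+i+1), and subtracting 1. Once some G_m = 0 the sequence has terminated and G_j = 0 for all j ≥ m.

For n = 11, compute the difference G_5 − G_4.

5484864

(0) 11|_2 = 2^(2 + 1) + 2 + 1 ↦ 3^(3 + 1) + 3 + 1|_3 = 85 ⇒ 84
(1) 84|_3 = 3^(3 + 1) + 3 ↦ 4^(4 + 1) + 4|_4 = 1028 ⇒ 1027
(2) 1027|_4 = 4^(4 + 1) + 3 ↦ 5^(5 + 1) + 3|_5 = 15628 ⇒ 15627
(3) 15627|_5 = 5^(5 + 1) + 2 ↦ 6^(6 + 1) + 2|_6 = 279938 ⇒ 279937
(4) 279937|_6 = 6^(6 + 1) + 1 ↦ 7^(7 + 1) + 1|_7 = 5764802 ⇒ 5764801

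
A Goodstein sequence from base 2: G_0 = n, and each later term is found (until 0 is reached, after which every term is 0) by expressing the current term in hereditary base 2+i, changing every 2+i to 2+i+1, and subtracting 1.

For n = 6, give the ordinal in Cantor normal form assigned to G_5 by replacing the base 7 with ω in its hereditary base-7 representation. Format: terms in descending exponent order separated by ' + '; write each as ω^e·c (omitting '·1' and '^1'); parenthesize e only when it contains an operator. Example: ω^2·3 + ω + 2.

ω^5·5 + ω^4·5 + ω^3·5 + ω^2·5 + ω·5 + 4

step 0: 6 = 2^2 + 2; sub 3 for 2: 3^3 + 3; = 30; G_1 = 30−1 = 29
step 1: 29 = 3^3 + 2; sub 4 for 3: 4^4 + 2; = 258; G_2 = 258−1 = 257
step 2: 257 = 4^4 + 1; sub 5 for 4: 5^5 + 1; = 3126; G_3 = 3126−1 = 3125
step 3: 3125 = 5^5; sub 6 for 5: 6^6; = 46656; G_4 = 46656−1 = 46655
step 4: 46655 = 5·6^5 + 5·6^4 + 5·6^3 + 5·6^2 + 5·6 + 5; sub 7 for 6: 5·7^5 + 5·7^4 + 5·7^3 + 5·7^2 + 5·7 + 5; = 98040; G_5 = 98040−1 = 98039
step 5: 98039 = 5·7^5 + 5·7^4 + 5·7^3 + 5·7^2 + 5·7 + 4; sub 8 for 7: 5·8^5 + 5·8^4 + 5·8^3 + 5·8^2 + 5·8 + 4; = 187244; G_6 = 187244−1 = 187243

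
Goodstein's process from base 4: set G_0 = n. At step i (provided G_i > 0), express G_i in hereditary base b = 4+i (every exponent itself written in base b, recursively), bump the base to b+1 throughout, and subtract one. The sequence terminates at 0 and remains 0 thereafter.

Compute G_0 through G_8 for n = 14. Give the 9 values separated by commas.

14, 16, 18, 20, 21, 22, 23, 24, 25

[0] 14 ≡ 3·4 + 2 (base 4). Lift 5: 17. −1: 16.
[1] 16 ≡ 3·5 + 1 (base 5). Lift 6: 19. −1: 18.
[2] 18 ≡ 3·6 (base 6). Lift 7: 21. −1: 20.
[3] 20 ≡ 2·7 + 6 (base 7). Lift 8: 22. −1: 21.
[4] 21 ≡ 2·8 + 5 (base 8). Lift 9: 23. −1: 22.
[5] 22 ≡ 2·9 + 4 (base 9). Lift 10: 24. −1: 23.
[6] 23 ≡ 2·10 + 3 (base 10). Lift 11: 25. −1: 24.
[7] 24 ≡ 2·11 + 2 (base 11). Lift 12: 26. −1: 25.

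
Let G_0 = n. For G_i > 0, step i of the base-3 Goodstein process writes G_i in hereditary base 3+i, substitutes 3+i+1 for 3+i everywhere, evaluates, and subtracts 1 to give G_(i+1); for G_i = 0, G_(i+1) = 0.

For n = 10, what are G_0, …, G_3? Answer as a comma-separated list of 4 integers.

G_0 = 10. HB_3(10) = 3^2 + 1. Bump = 17. G_1 = 16.
G_1 = 16. HB_4(16) = 4^2. Bump = 25. G_2 = 24.
G_2 = 24. HB_5(24) = 4·5 + 4. Bump = 28. G_3 = 27.

10, 16, 24, 27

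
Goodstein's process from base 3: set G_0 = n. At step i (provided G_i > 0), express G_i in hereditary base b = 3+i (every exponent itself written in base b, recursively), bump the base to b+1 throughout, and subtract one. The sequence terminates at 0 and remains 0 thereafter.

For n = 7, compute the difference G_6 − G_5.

0

(0) 7|_3 = 2·3 + 1 ↦ 2·4 + 1|_4 = 9 ⇒ 8
(1) 8|_4 = 2·4 ↦ 2·5|_5 = 10 ⇒ 9
(2) 9|_5 = 5 + 4 ↦ 6 + 4|_6 = 10 ⇒ 9
(3) 9|_6 = 6 + 3 ↦ 7 + 3|_7 = 10 ⇒ 9
(4) 9|_7 = 7 + 2 ↦ 8 + 2|_8 = 10 ⇒ 9
(5) 9|_8 = 8 + 1 ↦ 9 + 1|_9 = 10 ⇒ 9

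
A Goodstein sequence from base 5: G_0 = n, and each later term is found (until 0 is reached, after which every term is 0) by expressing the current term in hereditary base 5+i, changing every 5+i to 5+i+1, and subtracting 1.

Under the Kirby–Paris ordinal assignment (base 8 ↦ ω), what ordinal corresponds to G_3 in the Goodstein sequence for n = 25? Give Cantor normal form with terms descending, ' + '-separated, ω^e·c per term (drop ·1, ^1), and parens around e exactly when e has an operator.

(0) 25|_5 = 5^2 ↦ 6^2|_6 = 36 ⇒ 35
(1) 35|_6 = 5·6 + 5 ↦ 5·7 + 5|_7 = 40 ⇒ 39
(2) 39|_7 = 5·7 + 4 ↦ 5·8 + 4|_8 = 44 ⇒ 43
(3) 43|_8 = 5·8 + 3 ↦ 5·9 + 3|_9 = 48 ⇒ 47

ω·5 + 3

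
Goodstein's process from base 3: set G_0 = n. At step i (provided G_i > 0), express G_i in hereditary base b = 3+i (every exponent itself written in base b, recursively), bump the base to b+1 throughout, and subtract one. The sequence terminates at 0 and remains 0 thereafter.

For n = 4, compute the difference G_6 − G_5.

-1

4 —HB3→ 3 + 1 —bump→ 4 + 1 = 5 —(−1)→ 4
4 —HB4→ 4 —bump→ 5 = 5 —(−1)→ 4
4 —HB5→ 4 —bump→ 4 = 4 —(−1)→ 3
3 —HB6→ 3 —bump→ 3 = 3 —(−1)→ 2
2 —HB7→ 2 —bump→ 2 = 2 —(−1)→ 1
1 —HB8→ 1 —bump→ 1 = 1 —(−1)→ 0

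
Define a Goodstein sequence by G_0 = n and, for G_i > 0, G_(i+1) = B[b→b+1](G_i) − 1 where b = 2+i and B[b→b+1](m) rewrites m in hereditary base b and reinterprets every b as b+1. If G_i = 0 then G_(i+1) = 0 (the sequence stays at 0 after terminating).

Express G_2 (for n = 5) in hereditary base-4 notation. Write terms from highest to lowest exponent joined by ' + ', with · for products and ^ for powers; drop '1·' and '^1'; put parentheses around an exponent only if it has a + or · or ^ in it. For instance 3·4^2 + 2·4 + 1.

step 0: 5 = 2^2 + 1; sub 3 for 2: 3^3 + 1; = 28; G_1 = 28−1 = 27
step 1: 27 = 3^3; sub 4 for 3: 4^4; = 256; G_2 = 256−1 = 255
step 2: 255 = 3·4^3 + 3·4^2 + 3·4 + 3; sub 5 for 4: 3·5^3 + 3·5^2 + 3·5 + 3; = 468; G_3 = 468−1 = 467

3·4^3 + 3·4^2 + 3·4 + 3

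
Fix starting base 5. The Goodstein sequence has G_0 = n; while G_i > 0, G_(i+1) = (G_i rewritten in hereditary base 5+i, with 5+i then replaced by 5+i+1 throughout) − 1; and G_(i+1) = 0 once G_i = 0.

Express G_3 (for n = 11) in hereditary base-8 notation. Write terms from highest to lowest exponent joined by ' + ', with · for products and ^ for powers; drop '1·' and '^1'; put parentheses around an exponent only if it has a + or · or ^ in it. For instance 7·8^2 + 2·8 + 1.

8 + 5

G_0 = 11. HB_5(11) = 2·5 + 1. Bump = 13. G_1 = 12.
G_1 = 12. HB_6(12) = 2·6. Bump = 14. G_2 = 13.
G_2 = 13. HB_7(13) = 7 + 6. Bump = 14. G_3 = 13.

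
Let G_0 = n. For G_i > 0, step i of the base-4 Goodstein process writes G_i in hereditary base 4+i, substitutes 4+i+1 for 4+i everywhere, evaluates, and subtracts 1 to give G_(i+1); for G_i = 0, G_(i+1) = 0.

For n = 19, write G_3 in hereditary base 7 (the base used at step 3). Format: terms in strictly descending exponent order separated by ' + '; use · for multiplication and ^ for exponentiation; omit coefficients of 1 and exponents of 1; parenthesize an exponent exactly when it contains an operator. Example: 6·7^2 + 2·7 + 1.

7^2

i=0: 19 = 4^2 + 3 (b=4); 4→5: 5^2 + 3 = 28; 28−1 = 27
i=1: 27 = 5^2 + 2 (b=5); 5→6: 6^2 + 2 = 38; 38−1 = 37
i=2: 37 = 6^2 + 1 (b=6); 6→7: 7^2 + 1 = 50; 50−1 = 49
i=3: 49 = 7^2 (b=7); 7→8: 8^2 = 64; 64−1 = 63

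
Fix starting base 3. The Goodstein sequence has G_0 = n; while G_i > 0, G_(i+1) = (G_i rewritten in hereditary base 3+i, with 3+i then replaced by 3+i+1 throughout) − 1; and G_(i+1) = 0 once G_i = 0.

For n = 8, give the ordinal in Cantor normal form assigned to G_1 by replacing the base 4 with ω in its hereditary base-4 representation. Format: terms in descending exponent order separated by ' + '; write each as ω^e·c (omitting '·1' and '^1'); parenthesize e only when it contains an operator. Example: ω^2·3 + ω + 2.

[0] 8 ≡ 2·3 + 2 (base 3). Lift 4: 10. −1: 9.
[1] 9 ≡ 2·4 + 1 (base 4). Lift 5: 11. −1: 10.

ω·2 + 1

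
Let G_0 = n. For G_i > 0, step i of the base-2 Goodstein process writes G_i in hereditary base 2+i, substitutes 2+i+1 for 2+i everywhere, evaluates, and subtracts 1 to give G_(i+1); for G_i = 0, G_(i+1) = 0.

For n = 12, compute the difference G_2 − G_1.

958

G_0=12  [base 2] 2^(2 + 1) + 2^2  →[2↦3]→  3^(3 + 1) + 3^3 = 108  −1 ⇒ G_1=107
G_1=107  [base 3] 3^(3 + 1) + 2·3^2 + 2·3 + 2  →[3↦4]→  4^(4 + 1) + 2·4^2 + 2·4 + 2 = 1066  −1 ⇒ G_2=1065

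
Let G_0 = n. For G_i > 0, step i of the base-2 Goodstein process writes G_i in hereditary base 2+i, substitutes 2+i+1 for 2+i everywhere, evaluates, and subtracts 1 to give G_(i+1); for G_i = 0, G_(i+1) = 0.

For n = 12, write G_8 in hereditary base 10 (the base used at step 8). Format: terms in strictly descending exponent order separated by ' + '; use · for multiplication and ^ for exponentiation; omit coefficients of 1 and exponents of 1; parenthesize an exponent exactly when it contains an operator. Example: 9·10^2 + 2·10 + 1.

10^(10 + 1) + 2·10^2 + 10 + 1

(0) 12|_2 = 2^(2 + 1) + 2^2 ↦ 3^(3 + 1) + 3^3|_3 = 108 ⇒ 107
(1) 107|_3 = 3^(3 + 1) + 2·3^2 + 2·3 + 2 ↦ 4^(4 + 1) + 2·4^2 + 2·4 + 2|_4 = 1066 ⇒ 1065
(2) 1065|_4 = 4^(4 + 1) + 2·4^2 + 2·4 + 1 ↦ 5^(5 + 1) + 2·5^2 + 2·5 + 1|_5 = 15686 ⇒ 15685
(3) 15685|_5 = 5^(5 + 1) + 2·5^2 + 2·5 ↦ 6^(6 + 1) + 2·6^2 + 2·6|_6 = 280020 ⇒ 280019
(4) 280019|_6 = 6^(6 + 1) + 2·6^2 + 6 + 5 ↦ 7^(7 + 1) + 2·7^2 + 7 + 5|_7 = 5764911 ⇒ 5764910
(5) 5764910|_7 = 7^(7 + 1) + 2·7^2 + 7 + 4 ↦ 8^(8 + 1) + 2·8^2 + 8 + 4|_8 = 134217868 ⇒ 134217867
(6) 134217867|_8 = 8^(8 + 1) + 2·8^2 + 8 + 3 ↦ 9^(9 + 1) + 2·9^2 + 9 + 3|_9 = 3486784575 ⇒ 3486784574
(7) 3486784574|_9 = 9^(9 + 1) + 2·9^2 + 9 + 2 ↦ 10^(10 + 1) + 2·10^2 + 10 + 2|_10 = 100000000212 ⇒ 100000000211
(8) 100000000211|_10 = 10^(10 + 1) + 2·10^2 + 10 + 1 ↦ 11^(11 + 1) + 2·11^2 + 11 + 1|_11 = 3138428376975 ⇒ 3138428376974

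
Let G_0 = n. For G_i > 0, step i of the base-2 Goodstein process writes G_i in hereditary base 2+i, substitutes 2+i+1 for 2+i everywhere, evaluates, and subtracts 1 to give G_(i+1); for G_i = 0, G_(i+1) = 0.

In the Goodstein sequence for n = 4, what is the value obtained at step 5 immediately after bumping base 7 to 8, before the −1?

140

G_0 = 4. HB_2(4) = 2^2. Bump = 27. G_1 = 26.
G_1 = 26. HB_3(26) = 2·3^2 + 2·3 + 2. Bump = 42. G_2 = 41.
G_2 = 41. HB_4(41) = 2·4^2 + 2·4 + 1. Bump = 61. G_3 = 60.
G_3 = 60. HB_5(60) = 2·5^2 + 2·5. Bump = 84. G_4 = 83.
G_4 = 83. HB_6(83) = 2·6^2 + 6 + 5. Bump = 110. G_5 = 109.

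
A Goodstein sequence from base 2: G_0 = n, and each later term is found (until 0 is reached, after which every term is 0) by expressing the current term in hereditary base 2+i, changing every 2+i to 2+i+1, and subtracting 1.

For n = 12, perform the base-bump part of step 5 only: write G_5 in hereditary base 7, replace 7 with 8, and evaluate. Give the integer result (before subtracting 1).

134217868

G_0 = 12. HB_2(12) = 2^(2 + 1) + 2^2. Bump = 108. G_1 = 107.
G_1 = 107. HB_3(107) = 3^(3 + 1) + 2·3^2 + 2·3 + 2. Bump = 1066. G_2 = 1065.
G_2 = 1065. HB_4(1065) = 4^(4 + 1) + 2·4^2 + 2·4 + 1. Bump = 15686. G_3 = 15685.
G_3 = 15685. HB_5(15685) = 5^(5 + 1) + 2·5^2 + 2·5. Bump = 280020. G_4 = 280019.
G_4 = 280019. HB_6(280019) = 6^(6 + 1) + 2·6^2 + 6 + 5. Bump = 5764911. G_5 = 5764910.
G_5 = 5764910. HB_7(5764910) = 7^(7 + 1) + 2·7^2 + 7 + 4. Bump = 134217868. G_6 = 134217867.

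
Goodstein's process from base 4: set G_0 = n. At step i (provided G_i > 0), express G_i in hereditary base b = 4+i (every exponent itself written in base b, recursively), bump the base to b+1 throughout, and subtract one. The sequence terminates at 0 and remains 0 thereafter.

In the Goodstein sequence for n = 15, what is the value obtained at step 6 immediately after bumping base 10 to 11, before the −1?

i=0: 15 = 3·4 + 3 (b=4); 4→5: 3·5 + 3 = 18; 18−1 = 17
i=1: 17 = 3·5 + 2 (b=5); 5→6: 3·6 + 2 = 20; 20−1 = 19
i=2: 19 = 3·6 + 1 (b=6); 6→7: 3·7 + 1 = 22; 22−1 = 21
i=3: 21 = 3·7 (b=7); 7→8: 3·8 = 24; 24−1 = 23
i=4: 23 = 2·8 + 7 (b=8); 8→9: 2·9 + 7 = 25; 25−1 = 24
i=5: 24 = 2·9 + 6 (b=9); 9→10: 2·10 + 6 = 26; 26−1 = 25
i=6: 25 = 2·10 + 5 (b=10); 10→11: 2·11 + 5 = 27; 27−1 = 26

27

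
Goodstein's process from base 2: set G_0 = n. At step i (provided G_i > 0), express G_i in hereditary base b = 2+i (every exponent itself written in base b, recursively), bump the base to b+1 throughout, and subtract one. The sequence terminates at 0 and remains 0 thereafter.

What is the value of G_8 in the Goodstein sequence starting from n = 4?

step 0: 4 = 2^2; sub 3 for 2: 3^3; = 27; G_1 = 27−1 = 26
step 1: 26 = 2·3^2 + 2·3 + 2; sub 4 for 3: 2·4^2 + 2·4 + 2; = 42; G_2 = 42−1 = 41
step 2: 41 = 2·4^2 + 2·4 + 1; sub 5 for 4: 2·5^2 + 2·5 + 1; = 61; G_3 = 61−1 = 60
step 3: 60 = 2·5^2 + 2·5; sub 6 for 5: 2·6^2 + 2·6; = 84; G_4 = 84−1 = 83
step 4: 83 = 2·6^2 + 6 + 5; sub 7 for 6: 2·7^2 + 7 + 5; = 110; G_5 = 110−1 = 109
step 5: 109 = 2·7^2 + 7 + 4; sub 8 for 7: 2·8^2 + 8 + 4; = 140; G_6 = 140−1 = 139
step 6: 139 = 2·8^2 + 8 + 3; sub 9 for 8: 2·9^2 + 9 + 3; = 174; G_7 = 174−1 = 173
step 7: 173 = 2·9^2 + 9 + 2; sub 10 for 9: 2·10^2 + 10 + 2; = 212; G_8 = 212−1 = 211
step 8: 211 = 2·10^2 + 10 + 1; sub 11 for 10: 2·11^2 + 11 + 1; = 254; G_9 = 254−1 = 253

211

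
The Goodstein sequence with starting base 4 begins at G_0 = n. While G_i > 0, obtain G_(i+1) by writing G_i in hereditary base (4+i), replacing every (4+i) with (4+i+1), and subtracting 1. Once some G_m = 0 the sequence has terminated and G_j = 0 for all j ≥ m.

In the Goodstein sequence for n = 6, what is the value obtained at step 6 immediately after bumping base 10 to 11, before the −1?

3

G_0 = 6. HB_4(6) = 4 + 2. Bump = 7. G_1 = 6.
G_1 = 6. HB_5(6) = 5 + 1. Bump = 7. G_2 = 6.
G_2 = 6. HB_6(6) = 6. Bump = 7. G_3 = 6.
G_3 = 6. HB_7(6) = 6. Bump = 6. G_4 = 5.
G_4 = 5. HB_8(5) = 5. Bump = 5. G_5 = 4.
G_5 = 4. HB_9(4) = 4. Bump = 4. G_6 = 3.
G_6 = 3. HB_10(3) = 3. Bump = 3. G_7 = 2.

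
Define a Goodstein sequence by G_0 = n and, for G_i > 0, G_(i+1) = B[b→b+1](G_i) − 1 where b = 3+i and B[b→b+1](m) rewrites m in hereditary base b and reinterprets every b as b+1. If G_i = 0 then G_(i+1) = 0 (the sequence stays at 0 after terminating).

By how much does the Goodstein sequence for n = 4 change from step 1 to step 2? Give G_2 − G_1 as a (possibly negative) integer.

0

[0] 4 ≡ 3 + 1 (base 3). Lift 4: 5. −1: 4.
[1] 4 ≡ 4 (base 4). Lift 5: 5. −1: 4.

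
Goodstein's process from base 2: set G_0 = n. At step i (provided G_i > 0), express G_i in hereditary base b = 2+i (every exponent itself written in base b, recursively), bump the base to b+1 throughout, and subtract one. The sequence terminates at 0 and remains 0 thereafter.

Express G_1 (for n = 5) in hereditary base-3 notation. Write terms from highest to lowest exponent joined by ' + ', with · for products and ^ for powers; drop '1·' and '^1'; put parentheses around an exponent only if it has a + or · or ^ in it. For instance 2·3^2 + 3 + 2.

5 —HB2→ 2^2 + 1 —bump→ 3^3 + 1 = 28 —(−1)→ 27
27 —HB3→ 3^3 —bump→ 4^4 = 256 —(−1)→ 255

3^3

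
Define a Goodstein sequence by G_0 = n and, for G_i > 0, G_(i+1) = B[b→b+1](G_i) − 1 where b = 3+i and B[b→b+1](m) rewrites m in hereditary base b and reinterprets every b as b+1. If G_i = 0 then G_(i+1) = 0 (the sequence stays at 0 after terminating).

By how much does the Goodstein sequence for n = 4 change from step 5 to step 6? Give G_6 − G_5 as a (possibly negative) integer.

-1

i=0: 4 = 3 + 1 (b=3); 3→4: 4 + 1 = 5; 5−1 = 4
i=1: 4 = 4 (b=4); 4→5: 5 = 5; 5−1 = 4
i=2: 4 = 4 (b=5); 5→6: 4 = 4; 4−1 = 3
i=3: 3 = 3 (b=6); 6→7: 3 = 3; 3−1 = 2
i=4: 2 = 2 (b=7); 7→8: 2 = 2; 2−1 = 1
i=5: 1 = 1 (b=8); 8→9: 1 = 1; 1−1 = 0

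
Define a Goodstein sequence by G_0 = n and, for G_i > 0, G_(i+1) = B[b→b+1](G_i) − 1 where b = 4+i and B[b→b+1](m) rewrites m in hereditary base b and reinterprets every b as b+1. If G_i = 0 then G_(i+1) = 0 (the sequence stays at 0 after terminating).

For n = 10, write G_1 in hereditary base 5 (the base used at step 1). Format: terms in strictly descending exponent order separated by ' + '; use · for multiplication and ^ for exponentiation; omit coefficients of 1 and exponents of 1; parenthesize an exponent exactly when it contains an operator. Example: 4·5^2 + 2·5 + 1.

2·5 + 1

G_0 = 10. HB_4(10) = 2·4 + 2. Bump = 12. G_1 = 11.
G_1 = 11. HB_5(11) = 2·5 + 1. Bump = 13. G_2 = 12.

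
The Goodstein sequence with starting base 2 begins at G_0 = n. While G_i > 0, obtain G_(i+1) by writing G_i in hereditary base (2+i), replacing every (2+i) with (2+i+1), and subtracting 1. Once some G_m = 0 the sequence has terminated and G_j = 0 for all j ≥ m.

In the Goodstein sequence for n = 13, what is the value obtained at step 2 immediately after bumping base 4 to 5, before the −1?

16093

[0] 13 ≡ 2^(2 + 1) + 2^2 + 1 (base 2). Lift 3: 109. −1: 108.
[1] 108 ≡ 3^(3 + 1) + 3^3 (base 3). Lift 4: 1280. −1: 1279.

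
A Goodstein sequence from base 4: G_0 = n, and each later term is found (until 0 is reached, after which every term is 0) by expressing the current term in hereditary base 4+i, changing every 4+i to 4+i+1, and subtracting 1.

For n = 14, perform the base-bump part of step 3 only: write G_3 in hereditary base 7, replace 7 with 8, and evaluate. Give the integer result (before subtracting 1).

22

(0) 14|_4 = 3·4 + 2 ↦ 3·5 + 2|_5 = 17 ⇒ 16
(1) 16|_5 = 3·5 + 1 ↦ 3·6 + 1|_6 = 19 ⇒ 18
(2) 18|_6 = 3·6 ↦ 3·7|_7 = 21 ⇒ 20
(3) 20|_7 = 2·7 + 6 ↦ 2·8 + 6|_8 = 22 ⇒ 21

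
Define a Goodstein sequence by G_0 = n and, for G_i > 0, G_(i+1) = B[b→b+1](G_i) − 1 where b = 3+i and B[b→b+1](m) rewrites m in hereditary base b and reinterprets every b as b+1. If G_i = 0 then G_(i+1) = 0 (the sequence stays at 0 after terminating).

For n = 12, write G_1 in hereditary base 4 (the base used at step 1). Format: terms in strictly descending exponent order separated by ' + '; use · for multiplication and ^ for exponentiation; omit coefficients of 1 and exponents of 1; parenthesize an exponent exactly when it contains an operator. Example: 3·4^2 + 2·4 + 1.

4^2 + 3

(0) 12|_3 = 3^2 + 3 ↦ 4^2 + 4|_4 = 20 ⇒ 19
(1) 19|_4 = 4^2 + 3 ↦ 5^2 + 3|_5 = 28 ⇒ 27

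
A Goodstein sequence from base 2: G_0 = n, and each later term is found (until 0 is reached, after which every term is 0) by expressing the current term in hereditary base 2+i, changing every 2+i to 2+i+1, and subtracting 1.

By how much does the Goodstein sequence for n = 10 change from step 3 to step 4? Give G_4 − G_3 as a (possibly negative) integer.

264310

base 2: 10 = 2^(2 + 1) + 2; at 3: 3^(3 + 1) + 3 = 84; next = 83
base 3: 83 = 3^(3 + 1) + 2; at 4: 4^(4 + 1) + 2 = 1026; next = 1025
base 4: 1025 = 4^(4 + 1) + 1; at 5: 5^(5 + 1) + 1 = 15626; next = 15625
base 5: 15625 = 5^(5 + 1); at 6: 6^(6 + 1) = 279936; next = 279935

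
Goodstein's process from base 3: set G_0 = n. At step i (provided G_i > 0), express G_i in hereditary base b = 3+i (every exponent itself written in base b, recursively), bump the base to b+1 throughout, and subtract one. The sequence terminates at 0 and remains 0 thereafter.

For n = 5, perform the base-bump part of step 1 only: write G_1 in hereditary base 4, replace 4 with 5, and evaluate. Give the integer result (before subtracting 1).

6

(0) 5|_3 = 3 + 2 ↦ 4 + 2|_4 = 6 ⇒ 5
(1) 5|_4 = 4 + 1 ↦ 5 + 1|_5 = 6 ⇒ 5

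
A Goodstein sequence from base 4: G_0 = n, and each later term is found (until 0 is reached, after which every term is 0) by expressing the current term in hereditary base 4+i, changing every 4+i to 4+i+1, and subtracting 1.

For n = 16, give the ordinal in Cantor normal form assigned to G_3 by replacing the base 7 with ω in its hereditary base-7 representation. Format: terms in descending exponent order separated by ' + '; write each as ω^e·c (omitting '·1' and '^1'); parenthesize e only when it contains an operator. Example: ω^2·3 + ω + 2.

ω·4 + 2

G_0 = 16. HB_4(16) = 4^2. Bump = 25. G_1 = 24.
G_1 = 24. HB_5(24) = 4·5 + 4. Bump = 28. G_2 = 27.
G_2 = 27. HB_6(27) = 4·6 + 3. Bump = 31. G_3 = 30.
G_3 = 30. HB_7(30) = 4·7 + 2. Bump = 34. G_4 = 33.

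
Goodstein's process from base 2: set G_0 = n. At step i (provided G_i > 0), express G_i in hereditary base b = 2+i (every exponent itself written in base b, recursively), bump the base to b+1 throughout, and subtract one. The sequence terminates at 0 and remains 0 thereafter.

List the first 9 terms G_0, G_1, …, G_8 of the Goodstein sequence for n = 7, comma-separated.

7, 30, 259, 3127, 46657, 823543, 16777215, 37665879, 77777775

(0) 7|_2 = 2^2 + 2 + 1 ↦ 3^3 + 3 + 1|_3 = 31 ⇒ 30
(1) 30|_3 = 3^3 + 3 ↦ 4^4 + 4|_4 = 260 ⇒ 259
(2) 259|_4 = 4^4 + 3 ↦ 5^5 + 3|_5 = 3128 ⇒ 3127
(3) 3127|_5 = 5^5 + 2 ↦ 6^6 + 2|_6 = 46658 ⇒ 46657
(4) 46657|_6 = 6^6 + 1 ↦ 7^7 + 1|_7 = 823544 ⇒ 823543
(5) 823543|_7 = 7^7 ↦ 8^8|_8 = 16777216 ⇒ 16777215
(6) 16777215|_8 = 7·8^7 + 7·8^6 + 7·8^5 + 7·8^4 + 7·8^3 + 7·8^2 + 7·8 + 7 ↦ 7·9^7 + 7·9^6 + 7·9^5 + 7·9^4 + 7·9^3 + 7·9^2 + 7·9 + 7|_9 = 37665880 ⇒ 37665879
(7) 37665879|_9 = 7·9^7 + 7·9^6 + 7·9^5 + 7·9^4 + 7·9^3 + 7·9^2 + 7·9 + 6 ↦ 7·10^7 + 7·10^6 + 7·10^5 + 7·10^4 + 7·10^3 + 7·10^2 + 7·10 + 6|_10 = 77777776 ⇒ 77777775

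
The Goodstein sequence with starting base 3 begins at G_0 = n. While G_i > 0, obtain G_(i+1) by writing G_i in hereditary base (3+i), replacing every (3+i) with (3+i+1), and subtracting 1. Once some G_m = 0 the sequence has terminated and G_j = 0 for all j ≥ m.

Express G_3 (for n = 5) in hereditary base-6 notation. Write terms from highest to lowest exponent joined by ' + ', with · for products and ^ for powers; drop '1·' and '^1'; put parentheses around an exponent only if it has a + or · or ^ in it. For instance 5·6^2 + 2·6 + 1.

G_0 = 5. HB_3(5) = 3 + 2. Bump = 6. G_1 = 5.
G_1 = 5. HB_4(5) = 4 + 1. Bump = 6. G_2 = 5.
G_2 = 5. HB_5(5) = 5. Bump = 6. G_3 = 5.
G_3 = 5. HB_6(5) = 5. Bump = 5. G_4 = 4.

5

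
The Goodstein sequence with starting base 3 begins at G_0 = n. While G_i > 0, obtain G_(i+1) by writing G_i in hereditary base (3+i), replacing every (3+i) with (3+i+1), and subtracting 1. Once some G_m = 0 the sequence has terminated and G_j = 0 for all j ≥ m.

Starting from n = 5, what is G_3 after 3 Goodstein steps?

5

step 0: 5 = 3 + 2; sub 4 for 3: 4 + 2; = 6; G_1 = 6−1 = 5
step 1: 5 = 4 + 1; sub 5 for 4: 5 + 1; = 6; G_2 = 6−1 = 5
step 2: 5 = 5; sub 6 for 5: 6; = 6; G_3 = 6−1 = 5
step 3: 5 = 5; sub 7 for 6: 5; = 5; G_4 = 5−1 = 4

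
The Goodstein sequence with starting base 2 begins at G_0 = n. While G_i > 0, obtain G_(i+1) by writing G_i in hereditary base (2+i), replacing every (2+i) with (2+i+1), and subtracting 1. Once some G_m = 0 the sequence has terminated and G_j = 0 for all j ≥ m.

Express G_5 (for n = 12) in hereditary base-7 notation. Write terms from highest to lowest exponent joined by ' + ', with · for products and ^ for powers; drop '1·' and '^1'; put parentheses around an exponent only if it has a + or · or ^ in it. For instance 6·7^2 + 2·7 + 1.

7^(7 + 1) + 2·7^2 + 7 + 4

(0) 12|_2 = 2^(2 + 1) + 2^2 ↦ 3^(3 + 1) + 3^3|_3 = 108 ⇒ 107
(1) 107|_3 = 3^(3 + 1) + 2·3^2 + 2·3 + 2 ↦ 4^(4 + 1) + 2·4^2 + 2·4 + 2|_4 = 1066 ⇒ 1065
(2) 1065|_4 = 4^(4 + 1) + 2·4^2 + 2·4 + 1 ↦ 5^(5 + 1) + 2·5^2 + 2·5 + 1|_5 = 15686 ⇒ 15685
(3) 15685|_5 = 5^(5 + 1) + 2·5^2 + 2·5 ↦ 6^(6 + 1) + 2·6^2 + 2·6|_6 = 280020 ⇒ 280019
(4) 280019|_6 = 6^(6 + 1) + 2·6^2 + 6 + 5 ↦ 7^(7 + 1) + 2·7^2 + 7 + 5|_7 = 5764911 ⇒ 5764910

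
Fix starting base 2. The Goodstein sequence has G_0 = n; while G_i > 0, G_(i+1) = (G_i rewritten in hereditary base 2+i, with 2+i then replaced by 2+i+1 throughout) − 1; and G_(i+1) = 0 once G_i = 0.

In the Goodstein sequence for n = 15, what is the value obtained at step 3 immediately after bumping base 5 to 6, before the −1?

G_0 = 15. HB_2(15) = 2^(2 + 1) + 2^2 + 2 + 1. Bump = 112. G_1 = 111.
G_1 = 111. HB_3(111) = 3^(3 + 1) + 3^3 + 3. Bump = 1284. G_2 = 1283.
G_2 = 1283. HB_4(1283) = 4^(4 + 1) + 4^4 + 3. Bump = 18753. G_3 = 18752.
G_3 = 18752. HB_5(18752) = 5^(5 + 1) + 5^5 + 2. Bump = 326594. G_4 = 326593.

326594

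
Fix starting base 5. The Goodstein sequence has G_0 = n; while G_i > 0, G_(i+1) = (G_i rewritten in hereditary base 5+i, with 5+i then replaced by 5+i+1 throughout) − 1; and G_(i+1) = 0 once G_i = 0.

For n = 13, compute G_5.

G_0=13  [base 5] 2·5 + 3  →[5↦6]→  2·6 + 3 = 15  −1 ⇒ G_1=14
G_1=14  [base 6] 2·6 + 2  →[6↦7]→  2·7 + 2 = 16  −1 ⇒ G_2=15
G_2=15  [base 7] 2·7 + 1  →[7↦8]→  2·8 + 1 = 17  −1 ⇒ G_3=16
G_3=16  [base 8] 2·8  →[8↦9]→  2·9 = 18  −1 ⇒ G_4=17
G_4=17  [base 9] 9 + 8  →[9↦10]→  10 + 8 = 18  −1 ⇒ G_5=17
G_5=17  [base 10] 10 + 7  →[10↦11]→  11 + 7 = 18  −1 ⇒ G_6=17

17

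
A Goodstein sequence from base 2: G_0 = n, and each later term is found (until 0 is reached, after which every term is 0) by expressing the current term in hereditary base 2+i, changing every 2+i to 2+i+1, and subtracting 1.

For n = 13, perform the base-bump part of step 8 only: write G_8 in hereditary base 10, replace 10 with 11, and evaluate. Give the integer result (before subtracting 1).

3138428381104

i=0: 13 = 2^(2 + 1) + 2^2 + 1 (b=2); 2→3: 3^(3 + 1) + 3^3 + 1 = 109; 109−1 = 108
i=1: 108 = 3^(3 + 1) + 3^3 (b=3); 3→4: 4^(4 + 1) + 4^4 = 1280; 1280−1 = 1279
i=2: 1279 = 4^(4 + 1) + 3·4^3 + 3·4^2 + 3·4 + 3 (b=4); 4→5: 5^(5 + 1) + 3·5^3 + 3·5^2 + 3·5 + 3 = 16093; 16093−1 = 16092
i=3: 16092 = 5^(5 + 1) + 3·5^3 + 3·5^2 + 3·5 + 2 (b=5); 5→6: 6^(6 + 1) + 3·6^3 + 3·6^2 + 3·6 + 2 = 280712; 280712−1 = 280711
i=4: 280711 = 6^(6 + 1) + 3·6^3 + 3·6^2 + 3·6 + 1 (b=6); 6→7: 7^(7 + 1) + 3·7^3 + 3·7^2 + 3·7 + 1 = 5765999; 5765999−1 = 5765998
i=5: 5765998 = 7^(7 + 1) + 3·7^3 + 3·7^2 + 3·7 (b=7); 7→8: 8^(8 + 1) + 3·8^3 + 3·8^2 + 3·8 = 134219480; 134219480−1 = 134219479
i=6: 134219479 = 8^(8 + 1) + 3·8^3 + 3·8^2 + 2·8 + 7 (b=8); 8→9: 9^(9 + 1) + 3·9^3 + 3·9^2 + 2·9 + 7 = 3486786856; 3486786856−1 = 3486786855
i=7: 3486786855 = 9^(9 + 1) + 3·9^3 + 3·9^2 + 2·9 + 6 (b=9); 9→10: 10^(10 + 1) + 3·10^3 + 3·10^2 + 2·10 + 6 = 100000003326; 100000003326−1 = 100000003325
i=8: 100000003325 = 10^(10 + 1) + 3·10^3 + 3·10^2 + 2·10 + 5 (b=10); 10→11: 11^(11 + 1) + 3·11^3 + 3·11^2 + 2·11 + 5 = 3138428381104; 3138428381104−1 = 3138428381103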